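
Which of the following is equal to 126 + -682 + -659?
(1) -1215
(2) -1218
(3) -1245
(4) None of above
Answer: 1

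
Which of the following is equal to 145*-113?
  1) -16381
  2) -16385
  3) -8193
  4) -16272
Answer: 2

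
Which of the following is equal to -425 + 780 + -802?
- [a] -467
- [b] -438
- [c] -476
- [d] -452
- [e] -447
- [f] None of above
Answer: e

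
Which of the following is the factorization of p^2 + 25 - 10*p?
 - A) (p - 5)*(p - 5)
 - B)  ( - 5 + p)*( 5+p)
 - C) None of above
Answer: A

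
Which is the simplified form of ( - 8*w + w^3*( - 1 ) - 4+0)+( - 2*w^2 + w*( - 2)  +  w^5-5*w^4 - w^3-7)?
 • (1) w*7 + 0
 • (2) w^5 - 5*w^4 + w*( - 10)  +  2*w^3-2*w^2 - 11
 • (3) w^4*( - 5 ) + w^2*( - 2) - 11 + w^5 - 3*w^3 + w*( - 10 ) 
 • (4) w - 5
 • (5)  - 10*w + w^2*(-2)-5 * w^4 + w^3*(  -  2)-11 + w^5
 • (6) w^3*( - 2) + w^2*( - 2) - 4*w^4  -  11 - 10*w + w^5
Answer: 5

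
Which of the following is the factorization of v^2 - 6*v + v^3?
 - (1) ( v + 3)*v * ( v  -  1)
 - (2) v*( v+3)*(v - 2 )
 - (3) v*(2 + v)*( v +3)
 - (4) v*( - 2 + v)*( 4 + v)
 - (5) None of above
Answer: 2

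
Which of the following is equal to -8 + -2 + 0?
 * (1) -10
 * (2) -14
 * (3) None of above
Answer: 1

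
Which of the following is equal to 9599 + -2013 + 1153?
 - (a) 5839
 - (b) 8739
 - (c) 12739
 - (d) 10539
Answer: b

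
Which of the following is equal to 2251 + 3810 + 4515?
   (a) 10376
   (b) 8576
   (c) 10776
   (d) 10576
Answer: d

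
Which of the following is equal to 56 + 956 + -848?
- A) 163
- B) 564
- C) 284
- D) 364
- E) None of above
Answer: E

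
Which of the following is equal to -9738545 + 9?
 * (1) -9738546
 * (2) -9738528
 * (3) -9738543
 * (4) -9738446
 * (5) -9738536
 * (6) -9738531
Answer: 5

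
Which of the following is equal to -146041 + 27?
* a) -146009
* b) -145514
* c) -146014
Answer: c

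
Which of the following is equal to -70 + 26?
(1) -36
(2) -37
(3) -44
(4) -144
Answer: 3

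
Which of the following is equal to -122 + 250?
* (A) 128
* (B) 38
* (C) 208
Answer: A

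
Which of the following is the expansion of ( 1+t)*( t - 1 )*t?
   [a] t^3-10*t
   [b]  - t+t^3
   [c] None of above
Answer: b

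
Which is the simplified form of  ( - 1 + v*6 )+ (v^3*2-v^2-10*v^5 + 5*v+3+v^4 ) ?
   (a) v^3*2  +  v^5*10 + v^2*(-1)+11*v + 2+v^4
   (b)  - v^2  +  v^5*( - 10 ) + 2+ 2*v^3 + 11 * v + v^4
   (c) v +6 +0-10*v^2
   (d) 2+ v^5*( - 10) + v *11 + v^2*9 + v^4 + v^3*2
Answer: b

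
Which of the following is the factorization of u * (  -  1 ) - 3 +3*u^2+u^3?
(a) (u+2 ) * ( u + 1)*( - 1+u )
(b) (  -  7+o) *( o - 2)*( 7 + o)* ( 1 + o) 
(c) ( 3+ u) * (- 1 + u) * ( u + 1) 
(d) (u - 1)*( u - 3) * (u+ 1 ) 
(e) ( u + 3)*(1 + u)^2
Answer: c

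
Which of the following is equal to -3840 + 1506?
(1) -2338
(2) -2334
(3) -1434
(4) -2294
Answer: 2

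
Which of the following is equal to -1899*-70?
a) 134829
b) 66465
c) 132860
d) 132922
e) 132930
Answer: e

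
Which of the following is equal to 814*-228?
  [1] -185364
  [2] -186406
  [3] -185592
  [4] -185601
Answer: 3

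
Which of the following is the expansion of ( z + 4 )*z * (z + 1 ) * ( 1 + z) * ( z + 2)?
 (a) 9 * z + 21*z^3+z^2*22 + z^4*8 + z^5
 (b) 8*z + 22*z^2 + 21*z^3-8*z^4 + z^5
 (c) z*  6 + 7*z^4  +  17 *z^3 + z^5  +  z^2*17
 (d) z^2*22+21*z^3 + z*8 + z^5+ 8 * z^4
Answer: d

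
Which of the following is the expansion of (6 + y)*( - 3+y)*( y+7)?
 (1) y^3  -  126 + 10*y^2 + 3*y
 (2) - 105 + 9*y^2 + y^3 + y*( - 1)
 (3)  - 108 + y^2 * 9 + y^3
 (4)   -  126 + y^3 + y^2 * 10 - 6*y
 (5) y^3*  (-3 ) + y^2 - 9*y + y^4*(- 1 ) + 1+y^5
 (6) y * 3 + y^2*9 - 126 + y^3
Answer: 1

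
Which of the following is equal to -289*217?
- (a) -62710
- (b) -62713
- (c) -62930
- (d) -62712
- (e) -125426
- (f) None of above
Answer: b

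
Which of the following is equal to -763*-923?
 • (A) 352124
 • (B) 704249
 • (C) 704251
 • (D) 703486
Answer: B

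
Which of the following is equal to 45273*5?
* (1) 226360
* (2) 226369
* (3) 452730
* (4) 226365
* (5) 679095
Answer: 4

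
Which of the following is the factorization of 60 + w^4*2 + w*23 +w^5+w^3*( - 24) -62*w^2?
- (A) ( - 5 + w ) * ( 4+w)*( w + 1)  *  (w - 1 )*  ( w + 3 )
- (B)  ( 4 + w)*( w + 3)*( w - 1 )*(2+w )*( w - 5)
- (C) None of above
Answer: A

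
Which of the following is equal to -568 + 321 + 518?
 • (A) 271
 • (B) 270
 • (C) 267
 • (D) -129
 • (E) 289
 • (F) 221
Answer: A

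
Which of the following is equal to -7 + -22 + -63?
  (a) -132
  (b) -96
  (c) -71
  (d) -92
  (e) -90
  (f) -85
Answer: d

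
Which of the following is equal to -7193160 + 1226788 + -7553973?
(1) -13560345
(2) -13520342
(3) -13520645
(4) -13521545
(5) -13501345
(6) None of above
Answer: 6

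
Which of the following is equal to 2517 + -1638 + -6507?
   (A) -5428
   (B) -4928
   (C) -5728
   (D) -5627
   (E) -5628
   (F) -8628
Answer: E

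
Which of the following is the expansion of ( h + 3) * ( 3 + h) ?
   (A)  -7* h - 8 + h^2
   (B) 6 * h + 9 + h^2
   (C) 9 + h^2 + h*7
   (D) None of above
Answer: B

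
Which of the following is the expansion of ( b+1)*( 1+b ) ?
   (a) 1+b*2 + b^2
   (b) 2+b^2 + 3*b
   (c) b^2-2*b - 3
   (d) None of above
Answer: a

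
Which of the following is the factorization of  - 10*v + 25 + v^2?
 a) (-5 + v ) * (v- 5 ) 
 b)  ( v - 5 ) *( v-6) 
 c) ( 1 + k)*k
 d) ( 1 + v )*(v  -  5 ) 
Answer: a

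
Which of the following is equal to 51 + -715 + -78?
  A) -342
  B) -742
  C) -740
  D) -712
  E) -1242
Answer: B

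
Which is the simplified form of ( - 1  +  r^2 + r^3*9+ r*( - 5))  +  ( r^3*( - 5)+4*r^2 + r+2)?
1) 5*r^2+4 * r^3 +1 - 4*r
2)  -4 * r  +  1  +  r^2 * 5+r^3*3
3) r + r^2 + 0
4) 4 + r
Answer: 1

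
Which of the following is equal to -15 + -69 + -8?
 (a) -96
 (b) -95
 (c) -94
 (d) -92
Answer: d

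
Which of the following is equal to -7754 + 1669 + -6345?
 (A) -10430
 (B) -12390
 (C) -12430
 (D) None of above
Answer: C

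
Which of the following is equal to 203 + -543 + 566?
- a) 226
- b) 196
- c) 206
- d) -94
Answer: a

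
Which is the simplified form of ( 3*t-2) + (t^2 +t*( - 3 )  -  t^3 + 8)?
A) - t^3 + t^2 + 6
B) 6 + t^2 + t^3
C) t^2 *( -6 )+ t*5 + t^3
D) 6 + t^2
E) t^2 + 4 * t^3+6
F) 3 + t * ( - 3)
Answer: A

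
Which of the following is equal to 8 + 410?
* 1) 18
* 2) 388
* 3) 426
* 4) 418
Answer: 4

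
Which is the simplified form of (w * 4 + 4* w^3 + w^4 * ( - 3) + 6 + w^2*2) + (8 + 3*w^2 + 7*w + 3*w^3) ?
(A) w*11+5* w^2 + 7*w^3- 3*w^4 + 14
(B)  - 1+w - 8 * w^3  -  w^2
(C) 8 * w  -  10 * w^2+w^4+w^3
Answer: A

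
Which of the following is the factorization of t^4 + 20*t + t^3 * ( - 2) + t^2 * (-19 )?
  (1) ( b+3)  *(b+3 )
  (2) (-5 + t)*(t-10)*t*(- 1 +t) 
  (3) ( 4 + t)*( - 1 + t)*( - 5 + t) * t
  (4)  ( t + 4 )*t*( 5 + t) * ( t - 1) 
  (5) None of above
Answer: 3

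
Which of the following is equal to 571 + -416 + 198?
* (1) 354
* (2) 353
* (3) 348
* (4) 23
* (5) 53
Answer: 2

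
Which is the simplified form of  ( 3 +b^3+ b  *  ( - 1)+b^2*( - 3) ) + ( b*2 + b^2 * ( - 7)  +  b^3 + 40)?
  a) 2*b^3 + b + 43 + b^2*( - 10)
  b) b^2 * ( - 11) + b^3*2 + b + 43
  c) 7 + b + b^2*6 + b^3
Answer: a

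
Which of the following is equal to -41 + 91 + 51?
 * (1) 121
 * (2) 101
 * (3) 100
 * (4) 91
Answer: 2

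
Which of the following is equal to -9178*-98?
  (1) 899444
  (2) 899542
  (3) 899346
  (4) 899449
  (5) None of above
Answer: 1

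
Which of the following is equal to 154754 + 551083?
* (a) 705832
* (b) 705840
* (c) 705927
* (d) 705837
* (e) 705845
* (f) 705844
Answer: d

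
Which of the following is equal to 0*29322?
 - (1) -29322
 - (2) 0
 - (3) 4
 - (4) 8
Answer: 2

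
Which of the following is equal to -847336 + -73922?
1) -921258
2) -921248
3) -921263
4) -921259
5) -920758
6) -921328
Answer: 1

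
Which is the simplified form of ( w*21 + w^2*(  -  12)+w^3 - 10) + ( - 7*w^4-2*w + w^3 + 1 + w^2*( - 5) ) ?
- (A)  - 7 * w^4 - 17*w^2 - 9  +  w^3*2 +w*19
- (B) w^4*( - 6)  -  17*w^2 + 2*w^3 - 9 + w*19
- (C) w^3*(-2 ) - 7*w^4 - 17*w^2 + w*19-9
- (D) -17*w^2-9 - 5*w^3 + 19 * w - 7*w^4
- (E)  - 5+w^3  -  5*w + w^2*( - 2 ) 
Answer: A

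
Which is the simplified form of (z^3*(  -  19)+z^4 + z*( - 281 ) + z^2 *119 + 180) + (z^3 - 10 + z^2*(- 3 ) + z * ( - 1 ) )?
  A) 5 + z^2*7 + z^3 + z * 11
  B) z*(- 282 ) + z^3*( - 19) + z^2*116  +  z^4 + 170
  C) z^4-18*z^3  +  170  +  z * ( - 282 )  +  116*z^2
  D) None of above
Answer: C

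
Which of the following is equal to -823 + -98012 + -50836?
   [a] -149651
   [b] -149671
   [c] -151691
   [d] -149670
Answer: b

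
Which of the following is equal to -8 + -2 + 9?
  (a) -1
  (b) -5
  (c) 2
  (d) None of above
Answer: a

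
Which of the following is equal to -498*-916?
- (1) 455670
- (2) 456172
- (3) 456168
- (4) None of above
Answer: 3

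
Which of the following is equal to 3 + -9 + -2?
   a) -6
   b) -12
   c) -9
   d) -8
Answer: d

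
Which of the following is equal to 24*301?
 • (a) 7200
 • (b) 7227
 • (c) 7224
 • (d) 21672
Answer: c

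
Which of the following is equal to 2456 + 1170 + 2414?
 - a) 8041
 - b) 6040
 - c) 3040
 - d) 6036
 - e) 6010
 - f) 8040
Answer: b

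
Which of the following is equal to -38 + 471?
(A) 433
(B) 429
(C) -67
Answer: A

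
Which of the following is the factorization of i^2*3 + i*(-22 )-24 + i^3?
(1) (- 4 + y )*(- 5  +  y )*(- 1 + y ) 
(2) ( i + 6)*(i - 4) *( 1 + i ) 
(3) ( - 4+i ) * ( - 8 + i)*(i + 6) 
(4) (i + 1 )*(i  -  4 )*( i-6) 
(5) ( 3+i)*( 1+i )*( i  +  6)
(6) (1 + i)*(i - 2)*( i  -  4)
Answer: 2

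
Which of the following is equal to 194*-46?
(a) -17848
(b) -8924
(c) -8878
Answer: b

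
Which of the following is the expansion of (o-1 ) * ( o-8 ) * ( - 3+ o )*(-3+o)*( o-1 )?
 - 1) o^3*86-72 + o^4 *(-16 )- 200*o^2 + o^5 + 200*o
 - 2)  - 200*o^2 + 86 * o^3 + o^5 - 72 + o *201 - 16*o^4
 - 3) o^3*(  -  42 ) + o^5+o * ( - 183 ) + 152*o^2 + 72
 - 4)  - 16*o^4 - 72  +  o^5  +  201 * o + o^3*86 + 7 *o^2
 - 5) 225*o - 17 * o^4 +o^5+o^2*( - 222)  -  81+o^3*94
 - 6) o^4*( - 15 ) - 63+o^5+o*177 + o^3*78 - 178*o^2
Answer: 2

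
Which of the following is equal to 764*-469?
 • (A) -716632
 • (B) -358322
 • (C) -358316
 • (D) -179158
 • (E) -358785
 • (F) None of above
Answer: C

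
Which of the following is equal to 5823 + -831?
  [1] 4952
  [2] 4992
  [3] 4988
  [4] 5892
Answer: 2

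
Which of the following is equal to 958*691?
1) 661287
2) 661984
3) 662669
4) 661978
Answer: 4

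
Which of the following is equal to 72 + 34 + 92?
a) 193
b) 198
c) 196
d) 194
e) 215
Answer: b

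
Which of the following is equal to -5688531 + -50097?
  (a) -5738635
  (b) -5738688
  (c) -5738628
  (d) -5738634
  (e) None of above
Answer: c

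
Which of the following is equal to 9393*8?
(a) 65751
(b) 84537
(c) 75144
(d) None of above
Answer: c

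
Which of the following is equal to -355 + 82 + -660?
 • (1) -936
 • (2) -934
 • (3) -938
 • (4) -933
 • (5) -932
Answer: 4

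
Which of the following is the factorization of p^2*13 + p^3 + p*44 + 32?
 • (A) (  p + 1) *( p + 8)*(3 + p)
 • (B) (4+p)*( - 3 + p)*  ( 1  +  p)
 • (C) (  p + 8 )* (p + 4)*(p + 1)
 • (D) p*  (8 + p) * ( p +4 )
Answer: C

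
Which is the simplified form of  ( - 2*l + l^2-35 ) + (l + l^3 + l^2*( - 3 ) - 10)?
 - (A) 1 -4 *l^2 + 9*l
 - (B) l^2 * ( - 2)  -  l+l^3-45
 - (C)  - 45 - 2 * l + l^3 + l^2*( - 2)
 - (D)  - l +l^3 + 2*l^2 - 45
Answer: B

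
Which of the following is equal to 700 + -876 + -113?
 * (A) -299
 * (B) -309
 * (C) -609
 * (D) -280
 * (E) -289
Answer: E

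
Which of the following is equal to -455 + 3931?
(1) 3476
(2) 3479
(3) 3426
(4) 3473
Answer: 1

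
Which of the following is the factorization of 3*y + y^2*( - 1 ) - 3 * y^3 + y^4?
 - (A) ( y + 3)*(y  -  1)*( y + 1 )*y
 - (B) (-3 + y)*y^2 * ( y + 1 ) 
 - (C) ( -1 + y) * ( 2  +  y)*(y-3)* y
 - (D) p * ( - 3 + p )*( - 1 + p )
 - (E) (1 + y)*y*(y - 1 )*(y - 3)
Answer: E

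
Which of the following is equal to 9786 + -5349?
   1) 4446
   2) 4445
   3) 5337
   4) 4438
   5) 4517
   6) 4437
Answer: 6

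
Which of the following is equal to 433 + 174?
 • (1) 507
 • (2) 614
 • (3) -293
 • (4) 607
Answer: 4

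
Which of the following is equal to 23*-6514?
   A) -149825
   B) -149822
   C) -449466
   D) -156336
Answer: B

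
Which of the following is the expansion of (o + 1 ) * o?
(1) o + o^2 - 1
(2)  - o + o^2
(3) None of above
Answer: 3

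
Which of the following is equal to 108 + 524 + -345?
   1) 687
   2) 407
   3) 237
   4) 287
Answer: 4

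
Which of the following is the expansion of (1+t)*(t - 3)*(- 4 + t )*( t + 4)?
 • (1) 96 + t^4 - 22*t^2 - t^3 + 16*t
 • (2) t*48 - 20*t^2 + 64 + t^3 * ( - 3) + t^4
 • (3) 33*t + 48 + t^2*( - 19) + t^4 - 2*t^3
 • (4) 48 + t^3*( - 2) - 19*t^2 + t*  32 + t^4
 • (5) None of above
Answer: 4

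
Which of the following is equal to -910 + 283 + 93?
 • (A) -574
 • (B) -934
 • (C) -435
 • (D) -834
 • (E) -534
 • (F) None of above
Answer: E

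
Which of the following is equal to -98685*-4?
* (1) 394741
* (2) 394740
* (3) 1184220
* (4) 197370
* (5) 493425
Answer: 2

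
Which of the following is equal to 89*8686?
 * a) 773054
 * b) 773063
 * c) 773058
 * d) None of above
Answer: a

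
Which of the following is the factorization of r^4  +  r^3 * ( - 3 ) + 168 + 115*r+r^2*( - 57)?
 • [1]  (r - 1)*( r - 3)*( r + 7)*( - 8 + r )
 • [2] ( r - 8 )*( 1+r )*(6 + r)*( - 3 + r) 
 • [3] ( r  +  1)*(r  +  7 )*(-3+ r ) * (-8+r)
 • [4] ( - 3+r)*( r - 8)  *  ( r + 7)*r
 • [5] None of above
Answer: 3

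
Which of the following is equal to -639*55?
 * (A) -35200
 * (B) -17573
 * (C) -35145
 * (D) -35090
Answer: C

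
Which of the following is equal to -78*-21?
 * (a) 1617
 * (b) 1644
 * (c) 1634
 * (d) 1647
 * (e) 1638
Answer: e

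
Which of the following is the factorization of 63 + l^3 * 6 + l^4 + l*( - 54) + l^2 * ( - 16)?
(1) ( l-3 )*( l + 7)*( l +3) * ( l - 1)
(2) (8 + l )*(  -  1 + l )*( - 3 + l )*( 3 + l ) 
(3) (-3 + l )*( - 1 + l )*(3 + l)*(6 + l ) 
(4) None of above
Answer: 1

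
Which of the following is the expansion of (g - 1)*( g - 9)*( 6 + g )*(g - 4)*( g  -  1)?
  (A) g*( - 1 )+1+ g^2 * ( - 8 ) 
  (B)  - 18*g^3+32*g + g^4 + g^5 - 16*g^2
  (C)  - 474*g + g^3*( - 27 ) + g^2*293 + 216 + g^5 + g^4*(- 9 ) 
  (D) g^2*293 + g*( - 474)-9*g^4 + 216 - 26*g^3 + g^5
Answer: C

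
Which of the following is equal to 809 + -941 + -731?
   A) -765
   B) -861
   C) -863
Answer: C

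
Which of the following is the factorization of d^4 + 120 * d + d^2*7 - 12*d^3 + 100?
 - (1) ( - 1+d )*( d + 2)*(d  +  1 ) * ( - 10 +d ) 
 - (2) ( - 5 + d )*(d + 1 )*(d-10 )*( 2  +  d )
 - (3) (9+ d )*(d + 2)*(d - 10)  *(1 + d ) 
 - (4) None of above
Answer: 2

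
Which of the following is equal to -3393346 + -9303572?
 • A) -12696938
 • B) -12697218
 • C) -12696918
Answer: C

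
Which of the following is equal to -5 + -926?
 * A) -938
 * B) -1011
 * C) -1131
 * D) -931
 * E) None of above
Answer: D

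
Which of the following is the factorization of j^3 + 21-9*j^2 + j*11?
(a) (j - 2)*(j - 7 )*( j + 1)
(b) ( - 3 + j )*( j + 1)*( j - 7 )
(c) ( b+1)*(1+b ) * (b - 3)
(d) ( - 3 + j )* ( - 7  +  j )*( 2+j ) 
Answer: b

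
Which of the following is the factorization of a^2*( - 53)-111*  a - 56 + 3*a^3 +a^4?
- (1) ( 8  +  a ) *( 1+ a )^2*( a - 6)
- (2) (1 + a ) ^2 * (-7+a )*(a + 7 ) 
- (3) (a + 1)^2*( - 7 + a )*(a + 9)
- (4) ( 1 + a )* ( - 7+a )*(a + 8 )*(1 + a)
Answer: 4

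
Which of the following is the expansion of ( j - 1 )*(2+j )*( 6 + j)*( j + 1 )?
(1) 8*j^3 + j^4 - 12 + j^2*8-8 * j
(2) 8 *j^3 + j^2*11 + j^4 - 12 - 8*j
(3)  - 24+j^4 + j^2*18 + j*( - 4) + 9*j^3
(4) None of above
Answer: 2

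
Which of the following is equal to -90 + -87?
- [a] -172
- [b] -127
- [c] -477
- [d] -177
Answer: d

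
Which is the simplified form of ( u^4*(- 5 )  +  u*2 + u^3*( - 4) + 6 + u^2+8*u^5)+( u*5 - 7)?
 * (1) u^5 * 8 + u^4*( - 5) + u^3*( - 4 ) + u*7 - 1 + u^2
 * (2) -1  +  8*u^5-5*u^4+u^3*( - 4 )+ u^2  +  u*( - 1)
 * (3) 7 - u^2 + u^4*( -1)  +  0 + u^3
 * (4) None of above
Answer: 1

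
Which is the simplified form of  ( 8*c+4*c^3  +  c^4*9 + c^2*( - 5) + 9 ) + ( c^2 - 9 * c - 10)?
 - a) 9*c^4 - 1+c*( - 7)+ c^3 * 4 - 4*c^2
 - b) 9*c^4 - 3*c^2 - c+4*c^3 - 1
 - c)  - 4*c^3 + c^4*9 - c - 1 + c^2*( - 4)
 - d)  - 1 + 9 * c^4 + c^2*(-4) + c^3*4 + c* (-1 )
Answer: d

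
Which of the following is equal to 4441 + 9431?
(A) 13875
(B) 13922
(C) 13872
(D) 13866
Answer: C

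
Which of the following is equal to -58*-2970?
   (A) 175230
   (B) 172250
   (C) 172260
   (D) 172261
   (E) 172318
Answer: C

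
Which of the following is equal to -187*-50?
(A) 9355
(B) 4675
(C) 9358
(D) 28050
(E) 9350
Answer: E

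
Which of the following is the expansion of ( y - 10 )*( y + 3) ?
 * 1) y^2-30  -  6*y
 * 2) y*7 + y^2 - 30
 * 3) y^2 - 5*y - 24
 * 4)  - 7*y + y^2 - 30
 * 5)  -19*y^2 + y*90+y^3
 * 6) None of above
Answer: 4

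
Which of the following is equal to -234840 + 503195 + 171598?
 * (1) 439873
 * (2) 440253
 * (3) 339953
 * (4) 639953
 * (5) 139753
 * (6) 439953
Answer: 6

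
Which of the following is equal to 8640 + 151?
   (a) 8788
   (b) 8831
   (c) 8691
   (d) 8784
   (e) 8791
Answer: e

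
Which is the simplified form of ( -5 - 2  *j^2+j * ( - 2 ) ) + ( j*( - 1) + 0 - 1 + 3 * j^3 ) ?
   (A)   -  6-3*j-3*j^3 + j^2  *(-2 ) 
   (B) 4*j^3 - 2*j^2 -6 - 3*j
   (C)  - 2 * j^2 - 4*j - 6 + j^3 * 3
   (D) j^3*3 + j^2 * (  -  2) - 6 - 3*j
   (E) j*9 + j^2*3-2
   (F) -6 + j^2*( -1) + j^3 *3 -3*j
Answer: D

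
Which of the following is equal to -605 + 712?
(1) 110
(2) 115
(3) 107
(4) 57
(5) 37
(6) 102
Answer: 3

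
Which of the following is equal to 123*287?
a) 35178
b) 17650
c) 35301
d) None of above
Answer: c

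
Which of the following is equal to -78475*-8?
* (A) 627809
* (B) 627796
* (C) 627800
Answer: C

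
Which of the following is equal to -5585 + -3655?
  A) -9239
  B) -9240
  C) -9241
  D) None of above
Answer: B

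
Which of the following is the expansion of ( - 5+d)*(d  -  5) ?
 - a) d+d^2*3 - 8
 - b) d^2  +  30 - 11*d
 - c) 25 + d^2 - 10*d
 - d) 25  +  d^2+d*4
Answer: c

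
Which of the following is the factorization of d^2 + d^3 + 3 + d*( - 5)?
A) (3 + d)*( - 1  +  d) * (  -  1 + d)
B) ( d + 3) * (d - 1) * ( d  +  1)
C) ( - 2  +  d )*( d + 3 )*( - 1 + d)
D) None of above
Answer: A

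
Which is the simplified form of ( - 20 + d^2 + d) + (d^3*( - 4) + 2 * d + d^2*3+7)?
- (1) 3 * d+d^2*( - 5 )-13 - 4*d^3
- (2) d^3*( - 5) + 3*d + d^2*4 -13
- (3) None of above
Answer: 3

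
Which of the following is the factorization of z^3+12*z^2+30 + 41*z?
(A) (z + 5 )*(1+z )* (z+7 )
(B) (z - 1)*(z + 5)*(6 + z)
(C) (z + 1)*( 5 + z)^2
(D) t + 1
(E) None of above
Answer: E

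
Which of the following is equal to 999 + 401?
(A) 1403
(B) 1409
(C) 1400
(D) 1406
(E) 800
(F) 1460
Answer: C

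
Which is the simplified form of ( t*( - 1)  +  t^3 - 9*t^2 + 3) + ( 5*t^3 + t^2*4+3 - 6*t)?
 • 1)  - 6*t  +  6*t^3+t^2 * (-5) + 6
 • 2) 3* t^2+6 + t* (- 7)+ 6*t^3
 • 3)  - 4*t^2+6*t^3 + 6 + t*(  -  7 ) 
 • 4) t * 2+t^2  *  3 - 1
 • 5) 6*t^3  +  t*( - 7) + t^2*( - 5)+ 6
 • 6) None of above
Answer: 5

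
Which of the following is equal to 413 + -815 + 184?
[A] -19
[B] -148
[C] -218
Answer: C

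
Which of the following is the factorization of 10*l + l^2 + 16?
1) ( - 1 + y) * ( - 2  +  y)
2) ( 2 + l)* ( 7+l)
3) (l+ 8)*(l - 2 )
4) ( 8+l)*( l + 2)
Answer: 4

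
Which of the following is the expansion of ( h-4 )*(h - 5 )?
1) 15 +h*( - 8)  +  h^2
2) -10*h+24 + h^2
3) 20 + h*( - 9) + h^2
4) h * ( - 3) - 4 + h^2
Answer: 3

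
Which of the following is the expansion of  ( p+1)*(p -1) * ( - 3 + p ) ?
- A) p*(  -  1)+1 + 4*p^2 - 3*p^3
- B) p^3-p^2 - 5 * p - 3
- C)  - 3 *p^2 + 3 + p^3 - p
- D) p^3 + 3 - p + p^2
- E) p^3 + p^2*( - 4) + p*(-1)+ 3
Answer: C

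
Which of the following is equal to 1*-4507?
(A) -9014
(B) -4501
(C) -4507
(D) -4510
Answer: C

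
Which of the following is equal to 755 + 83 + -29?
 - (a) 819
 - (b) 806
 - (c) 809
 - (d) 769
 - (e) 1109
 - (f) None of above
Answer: c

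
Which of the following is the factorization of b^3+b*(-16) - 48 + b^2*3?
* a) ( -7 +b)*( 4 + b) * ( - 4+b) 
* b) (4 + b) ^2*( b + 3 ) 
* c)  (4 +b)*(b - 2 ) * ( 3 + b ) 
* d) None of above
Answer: d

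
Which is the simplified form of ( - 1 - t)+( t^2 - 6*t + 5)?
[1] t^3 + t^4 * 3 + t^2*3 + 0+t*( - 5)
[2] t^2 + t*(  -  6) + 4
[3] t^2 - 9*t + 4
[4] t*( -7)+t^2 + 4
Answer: 4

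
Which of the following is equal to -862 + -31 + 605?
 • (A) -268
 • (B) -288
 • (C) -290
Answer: B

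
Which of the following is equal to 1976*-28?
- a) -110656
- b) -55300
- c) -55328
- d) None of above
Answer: c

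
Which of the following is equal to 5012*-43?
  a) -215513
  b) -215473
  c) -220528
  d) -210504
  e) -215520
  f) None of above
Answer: f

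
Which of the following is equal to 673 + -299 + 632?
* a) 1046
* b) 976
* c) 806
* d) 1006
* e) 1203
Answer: d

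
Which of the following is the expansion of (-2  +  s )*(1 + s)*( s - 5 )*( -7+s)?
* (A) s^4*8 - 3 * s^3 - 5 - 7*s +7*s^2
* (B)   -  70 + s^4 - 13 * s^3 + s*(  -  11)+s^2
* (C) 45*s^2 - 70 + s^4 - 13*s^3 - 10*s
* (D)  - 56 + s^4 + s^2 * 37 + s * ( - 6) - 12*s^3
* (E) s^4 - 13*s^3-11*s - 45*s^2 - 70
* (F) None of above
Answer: F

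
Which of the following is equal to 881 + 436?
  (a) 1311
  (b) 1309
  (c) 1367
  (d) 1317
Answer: d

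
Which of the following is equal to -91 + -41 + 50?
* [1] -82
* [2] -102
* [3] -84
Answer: 1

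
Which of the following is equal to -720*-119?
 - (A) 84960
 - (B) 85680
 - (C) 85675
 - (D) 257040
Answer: B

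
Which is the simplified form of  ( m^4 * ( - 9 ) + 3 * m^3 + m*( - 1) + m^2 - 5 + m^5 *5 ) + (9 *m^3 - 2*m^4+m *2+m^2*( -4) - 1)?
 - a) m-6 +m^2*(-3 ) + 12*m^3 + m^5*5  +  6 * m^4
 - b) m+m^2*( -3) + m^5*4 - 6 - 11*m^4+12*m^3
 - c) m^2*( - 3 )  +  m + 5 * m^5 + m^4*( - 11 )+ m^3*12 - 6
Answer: c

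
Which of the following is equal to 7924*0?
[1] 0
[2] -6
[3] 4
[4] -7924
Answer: 1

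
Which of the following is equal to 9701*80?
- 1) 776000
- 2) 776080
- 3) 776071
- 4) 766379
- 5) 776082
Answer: 2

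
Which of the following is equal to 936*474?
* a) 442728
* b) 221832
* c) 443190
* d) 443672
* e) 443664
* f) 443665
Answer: e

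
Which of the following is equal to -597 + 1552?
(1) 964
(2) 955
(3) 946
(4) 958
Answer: 2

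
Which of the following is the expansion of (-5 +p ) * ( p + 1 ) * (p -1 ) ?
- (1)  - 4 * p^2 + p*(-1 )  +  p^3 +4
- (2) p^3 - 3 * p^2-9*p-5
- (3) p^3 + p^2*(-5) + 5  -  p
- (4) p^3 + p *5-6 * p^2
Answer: 3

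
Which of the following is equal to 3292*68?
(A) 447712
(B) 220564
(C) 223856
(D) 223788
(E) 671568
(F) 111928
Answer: C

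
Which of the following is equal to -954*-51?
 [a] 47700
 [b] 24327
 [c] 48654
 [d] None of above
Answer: c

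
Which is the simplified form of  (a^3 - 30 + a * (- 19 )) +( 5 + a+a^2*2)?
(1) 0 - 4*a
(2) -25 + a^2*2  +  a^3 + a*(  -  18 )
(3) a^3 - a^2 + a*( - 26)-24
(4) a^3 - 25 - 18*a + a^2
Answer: 2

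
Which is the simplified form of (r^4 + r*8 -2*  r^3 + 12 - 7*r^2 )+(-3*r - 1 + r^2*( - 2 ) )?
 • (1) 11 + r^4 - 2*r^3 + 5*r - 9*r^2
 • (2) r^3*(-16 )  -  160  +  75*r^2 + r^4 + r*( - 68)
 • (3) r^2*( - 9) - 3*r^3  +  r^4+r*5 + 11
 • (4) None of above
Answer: 1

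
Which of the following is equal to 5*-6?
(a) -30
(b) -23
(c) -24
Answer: a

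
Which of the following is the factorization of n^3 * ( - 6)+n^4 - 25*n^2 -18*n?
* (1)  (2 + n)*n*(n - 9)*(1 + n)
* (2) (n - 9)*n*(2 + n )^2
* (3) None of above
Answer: 1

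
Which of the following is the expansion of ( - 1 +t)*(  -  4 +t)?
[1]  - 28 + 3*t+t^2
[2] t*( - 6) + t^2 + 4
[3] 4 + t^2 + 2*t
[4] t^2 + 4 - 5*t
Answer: 4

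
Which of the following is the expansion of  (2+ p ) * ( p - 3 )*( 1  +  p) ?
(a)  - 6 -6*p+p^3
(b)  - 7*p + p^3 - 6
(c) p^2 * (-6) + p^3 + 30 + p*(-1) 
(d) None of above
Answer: b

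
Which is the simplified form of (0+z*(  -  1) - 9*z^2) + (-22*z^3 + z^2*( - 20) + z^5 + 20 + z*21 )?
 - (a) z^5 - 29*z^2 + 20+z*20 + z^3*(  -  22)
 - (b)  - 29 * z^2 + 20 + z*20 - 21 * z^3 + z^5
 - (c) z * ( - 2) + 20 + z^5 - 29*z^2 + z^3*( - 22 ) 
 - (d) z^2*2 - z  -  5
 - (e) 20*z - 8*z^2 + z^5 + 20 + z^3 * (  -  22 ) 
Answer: a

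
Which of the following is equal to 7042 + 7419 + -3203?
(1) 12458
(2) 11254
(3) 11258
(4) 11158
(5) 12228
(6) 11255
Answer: 3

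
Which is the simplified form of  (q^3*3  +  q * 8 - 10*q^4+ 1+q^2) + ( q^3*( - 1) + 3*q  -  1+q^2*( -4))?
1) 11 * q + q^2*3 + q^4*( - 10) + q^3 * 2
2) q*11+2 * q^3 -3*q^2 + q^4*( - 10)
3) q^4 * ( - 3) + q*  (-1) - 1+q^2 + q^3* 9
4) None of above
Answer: 2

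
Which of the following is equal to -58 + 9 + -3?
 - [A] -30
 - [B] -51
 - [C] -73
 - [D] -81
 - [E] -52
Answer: E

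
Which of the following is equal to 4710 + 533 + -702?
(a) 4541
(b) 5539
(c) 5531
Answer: a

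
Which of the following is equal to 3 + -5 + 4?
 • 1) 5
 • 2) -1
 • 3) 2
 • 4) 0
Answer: 3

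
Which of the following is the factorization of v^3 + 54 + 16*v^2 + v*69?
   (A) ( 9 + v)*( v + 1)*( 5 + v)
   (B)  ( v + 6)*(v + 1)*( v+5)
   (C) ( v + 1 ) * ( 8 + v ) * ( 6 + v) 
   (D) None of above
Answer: D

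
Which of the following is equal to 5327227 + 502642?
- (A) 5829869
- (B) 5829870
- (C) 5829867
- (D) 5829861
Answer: A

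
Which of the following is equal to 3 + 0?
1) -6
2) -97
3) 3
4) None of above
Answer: 3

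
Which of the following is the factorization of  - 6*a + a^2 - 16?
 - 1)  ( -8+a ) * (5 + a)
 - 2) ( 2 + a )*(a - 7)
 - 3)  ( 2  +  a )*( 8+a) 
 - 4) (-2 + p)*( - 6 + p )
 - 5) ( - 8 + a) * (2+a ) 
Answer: 5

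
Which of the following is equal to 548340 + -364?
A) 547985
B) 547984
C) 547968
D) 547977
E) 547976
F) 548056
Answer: E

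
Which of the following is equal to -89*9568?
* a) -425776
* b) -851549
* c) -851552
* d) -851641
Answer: c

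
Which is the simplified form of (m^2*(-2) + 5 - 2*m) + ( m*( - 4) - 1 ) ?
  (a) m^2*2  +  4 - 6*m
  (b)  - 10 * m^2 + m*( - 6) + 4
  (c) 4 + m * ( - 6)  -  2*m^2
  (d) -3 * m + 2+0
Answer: c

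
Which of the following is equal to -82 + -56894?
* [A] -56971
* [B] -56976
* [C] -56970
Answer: B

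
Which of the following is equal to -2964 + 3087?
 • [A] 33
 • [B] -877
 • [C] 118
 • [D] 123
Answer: D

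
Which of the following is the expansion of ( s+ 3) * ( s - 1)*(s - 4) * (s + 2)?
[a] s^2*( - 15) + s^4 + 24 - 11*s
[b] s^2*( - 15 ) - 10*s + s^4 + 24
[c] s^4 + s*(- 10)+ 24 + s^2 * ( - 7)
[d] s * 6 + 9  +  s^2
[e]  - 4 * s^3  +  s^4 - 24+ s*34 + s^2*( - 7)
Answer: b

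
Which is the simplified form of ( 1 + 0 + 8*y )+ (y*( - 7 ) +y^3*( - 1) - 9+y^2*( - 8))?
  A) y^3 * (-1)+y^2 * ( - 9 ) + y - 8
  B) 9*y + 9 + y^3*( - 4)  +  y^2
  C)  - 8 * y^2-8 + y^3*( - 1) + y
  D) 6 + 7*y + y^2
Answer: C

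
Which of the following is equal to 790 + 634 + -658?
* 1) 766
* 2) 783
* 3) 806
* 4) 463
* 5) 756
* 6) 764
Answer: 1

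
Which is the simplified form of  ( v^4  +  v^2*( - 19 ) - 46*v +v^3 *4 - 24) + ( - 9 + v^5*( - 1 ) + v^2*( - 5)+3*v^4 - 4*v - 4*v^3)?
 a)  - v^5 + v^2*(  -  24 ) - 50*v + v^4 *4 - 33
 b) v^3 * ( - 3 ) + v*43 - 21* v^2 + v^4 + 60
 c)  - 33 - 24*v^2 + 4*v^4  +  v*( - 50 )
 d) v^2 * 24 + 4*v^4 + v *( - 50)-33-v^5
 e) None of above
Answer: a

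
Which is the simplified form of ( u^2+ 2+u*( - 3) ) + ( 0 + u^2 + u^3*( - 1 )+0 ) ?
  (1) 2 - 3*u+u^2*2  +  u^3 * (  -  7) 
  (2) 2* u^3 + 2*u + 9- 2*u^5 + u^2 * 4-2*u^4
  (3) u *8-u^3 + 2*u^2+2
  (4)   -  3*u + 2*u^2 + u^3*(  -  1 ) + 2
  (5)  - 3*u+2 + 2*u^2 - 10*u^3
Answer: 4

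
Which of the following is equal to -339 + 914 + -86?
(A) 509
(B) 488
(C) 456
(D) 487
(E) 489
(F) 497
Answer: E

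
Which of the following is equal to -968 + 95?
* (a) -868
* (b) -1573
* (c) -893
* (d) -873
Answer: d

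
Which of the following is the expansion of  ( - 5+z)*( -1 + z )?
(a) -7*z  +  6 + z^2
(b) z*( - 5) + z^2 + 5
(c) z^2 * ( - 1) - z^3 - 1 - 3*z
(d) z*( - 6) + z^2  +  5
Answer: d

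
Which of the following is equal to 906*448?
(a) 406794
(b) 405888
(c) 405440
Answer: b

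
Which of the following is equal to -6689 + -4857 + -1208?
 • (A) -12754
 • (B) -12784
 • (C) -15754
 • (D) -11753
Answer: A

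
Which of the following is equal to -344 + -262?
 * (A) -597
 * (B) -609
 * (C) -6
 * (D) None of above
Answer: D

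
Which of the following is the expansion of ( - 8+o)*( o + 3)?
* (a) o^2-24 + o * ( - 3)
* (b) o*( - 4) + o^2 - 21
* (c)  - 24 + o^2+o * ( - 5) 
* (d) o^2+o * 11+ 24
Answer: c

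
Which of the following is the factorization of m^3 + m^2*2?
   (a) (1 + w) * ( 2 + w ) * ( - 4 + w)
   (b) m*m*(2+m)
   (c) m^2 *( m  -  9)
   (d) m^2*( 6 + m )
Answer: b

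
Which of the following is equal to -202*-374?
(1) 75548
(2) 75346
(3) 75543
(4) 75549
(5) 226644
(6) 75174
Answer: 1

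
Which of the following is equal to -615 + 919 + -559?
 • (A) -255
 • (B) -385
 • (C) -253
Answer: A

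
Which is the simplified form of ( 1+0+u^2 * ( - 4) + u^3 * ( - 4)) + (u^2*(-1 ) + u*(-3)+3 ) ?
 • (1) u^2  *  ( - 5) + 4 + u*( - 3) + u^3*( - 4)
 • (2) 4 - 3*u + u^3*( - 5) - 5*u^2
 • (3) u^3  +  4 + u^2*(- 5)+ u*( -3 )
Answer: 1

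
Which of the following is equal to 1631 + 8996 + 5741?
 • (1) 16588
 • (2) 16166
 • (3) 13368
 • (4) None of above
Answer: 4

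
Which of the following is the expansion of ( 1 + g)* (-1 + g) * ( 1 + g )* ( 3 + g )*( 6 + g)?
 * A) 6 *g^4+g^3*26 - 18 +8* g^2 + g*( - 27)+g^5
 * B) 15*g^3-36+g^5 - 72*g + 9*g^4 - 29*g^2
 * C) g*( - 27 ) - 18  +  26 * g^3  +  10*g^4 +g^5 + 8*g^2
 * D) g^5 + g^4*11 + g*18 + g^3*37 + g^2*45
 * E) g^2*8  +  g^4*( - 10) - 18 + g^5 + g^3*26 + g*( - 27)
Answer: C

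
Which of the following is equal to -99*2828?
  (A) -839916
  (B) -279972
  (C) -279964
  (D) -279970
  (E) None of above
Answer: B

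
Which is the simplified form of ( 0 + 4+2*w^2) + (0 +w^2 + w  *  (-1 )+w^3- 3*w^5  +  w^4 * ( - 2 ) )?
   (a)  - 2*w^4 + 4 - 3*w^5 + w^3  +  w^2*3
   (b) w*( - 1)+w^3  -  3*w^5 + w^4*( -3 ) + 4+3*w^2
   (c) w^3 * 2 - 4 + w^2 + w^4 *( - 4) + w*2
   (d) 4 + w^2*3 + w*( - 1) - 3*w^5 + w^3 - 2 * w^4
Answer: d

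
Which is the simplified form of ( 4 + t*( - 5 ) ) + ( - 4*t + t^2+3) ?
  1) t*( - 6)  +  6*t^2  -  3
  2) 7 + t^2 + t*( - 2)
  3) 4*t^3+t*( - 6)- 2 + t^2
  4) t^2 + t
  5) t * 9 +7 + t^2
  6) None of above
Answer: 6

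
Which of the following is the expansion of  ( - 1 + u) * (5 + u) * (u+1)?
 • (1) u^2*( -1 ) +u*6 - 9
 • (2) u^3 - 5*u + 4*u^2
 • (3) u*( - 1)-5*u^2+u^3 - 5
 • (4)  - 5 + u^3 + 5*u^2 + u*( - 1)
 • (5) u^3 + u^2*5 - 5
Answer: 4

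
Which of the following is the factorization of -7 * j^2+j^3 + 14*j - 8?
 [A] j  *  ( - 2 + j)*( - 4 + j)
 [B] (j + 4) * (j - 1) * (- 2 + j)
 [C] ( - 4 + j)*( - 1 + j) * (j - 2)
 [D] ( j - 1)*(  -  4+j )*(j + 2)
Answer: C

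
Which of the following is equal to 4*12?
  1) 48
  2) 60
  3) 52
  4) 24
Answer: 1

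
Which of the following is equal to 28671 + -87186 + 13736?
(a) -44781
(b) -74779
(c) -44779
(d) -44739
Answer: c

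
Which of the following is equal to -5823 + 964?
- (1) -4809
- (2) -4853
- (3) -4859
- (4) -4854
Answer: 3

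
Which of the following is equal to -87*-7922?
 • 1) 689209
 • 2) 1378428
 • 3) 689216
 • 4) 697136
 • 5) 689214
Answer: 5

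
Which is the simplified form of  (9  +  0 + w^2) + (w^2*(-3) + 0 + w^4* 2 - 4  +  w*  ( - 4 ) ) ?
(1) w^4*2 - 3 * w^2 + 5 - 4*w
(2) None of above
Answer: 2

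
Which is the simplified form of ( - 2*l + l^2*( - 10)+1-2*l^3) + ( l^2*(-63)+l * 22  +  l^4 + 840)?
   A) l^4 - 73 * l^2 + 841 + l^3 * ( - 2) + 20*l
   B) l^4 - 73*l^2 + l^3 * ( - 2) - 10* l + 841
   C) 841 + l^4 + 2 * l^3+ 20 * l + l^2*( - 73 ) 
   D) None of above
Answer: A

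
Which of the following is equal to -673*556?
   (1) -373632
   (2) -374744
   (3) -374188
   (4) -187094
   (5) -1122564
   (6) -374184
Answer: 3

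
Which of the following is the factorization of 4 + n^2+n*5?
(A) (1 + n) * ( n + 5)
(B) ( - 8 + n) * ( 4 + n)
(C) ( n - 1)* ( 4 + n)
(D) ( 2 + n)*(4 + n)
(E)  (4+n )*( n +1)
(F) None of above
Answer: E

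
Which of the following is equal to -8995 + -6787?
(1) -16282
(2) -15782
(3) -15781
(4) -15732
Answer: 2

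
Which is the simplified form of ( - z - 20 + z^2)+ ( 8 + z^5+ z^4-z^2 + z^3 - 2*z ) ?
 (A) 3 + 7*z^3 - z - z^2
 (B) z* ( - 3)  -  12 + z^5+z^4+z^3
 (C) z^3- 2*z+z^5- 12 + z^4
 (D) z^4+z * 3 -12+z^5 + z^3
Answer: B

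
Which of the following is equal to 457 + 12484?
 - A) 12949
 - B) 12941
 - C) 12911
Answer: B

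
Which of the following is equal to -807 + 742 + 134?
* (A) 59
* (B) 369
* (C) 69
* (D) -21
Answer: C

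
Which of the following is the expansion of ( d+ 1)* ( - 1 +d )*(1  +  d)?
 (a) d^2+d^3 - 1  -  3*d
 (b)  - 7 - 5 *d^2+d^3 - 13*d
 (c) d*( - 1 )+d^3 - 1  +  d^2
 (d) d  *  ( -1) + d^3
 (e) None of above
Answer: c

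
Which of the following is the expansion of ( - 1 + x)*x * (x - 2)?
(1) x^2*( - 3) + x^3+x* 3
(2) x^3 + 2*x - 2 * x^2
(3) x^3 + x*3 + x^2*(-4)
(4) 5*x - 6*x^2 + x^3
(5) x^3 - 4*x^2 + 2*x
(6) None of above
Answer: 6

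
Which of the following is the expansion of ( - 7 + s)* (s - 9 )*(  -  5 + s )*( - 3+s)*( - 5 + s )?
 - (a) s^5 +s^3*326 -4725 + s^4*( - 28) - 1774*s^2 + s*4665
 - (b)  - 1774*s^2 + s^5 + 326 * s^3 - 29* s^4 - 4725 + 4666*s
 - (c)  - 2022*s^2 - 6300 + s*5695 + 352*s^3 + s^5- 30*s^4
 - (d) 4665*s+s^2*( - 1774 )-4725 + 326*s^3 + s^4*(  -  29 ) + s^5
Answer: d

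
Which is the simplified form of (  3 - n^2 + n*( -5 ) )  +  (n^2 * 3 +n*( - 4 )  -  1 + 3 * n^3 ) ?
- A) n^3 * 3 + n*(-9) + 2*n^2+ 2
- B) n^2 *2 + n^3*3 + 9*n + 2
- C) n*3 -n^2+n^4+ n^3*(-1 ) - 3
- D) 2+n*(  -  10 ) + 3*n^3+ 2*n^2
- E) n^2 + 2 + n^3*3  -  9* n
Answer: A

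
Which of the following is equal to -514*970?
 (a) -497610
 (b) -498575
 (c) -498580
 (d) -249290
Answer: c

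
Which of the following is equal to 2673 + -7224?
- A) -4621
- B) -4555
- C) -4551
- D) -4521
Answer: C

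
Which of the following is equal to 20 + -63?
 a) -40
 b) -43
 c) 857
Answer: b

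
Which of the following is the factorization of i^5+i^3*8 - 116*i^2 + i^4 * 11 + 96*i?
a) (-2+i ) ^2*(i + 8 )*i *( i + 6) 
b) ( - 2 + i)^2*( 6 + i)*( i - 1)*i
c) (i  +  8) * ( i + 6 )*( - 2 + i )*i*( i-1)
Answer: c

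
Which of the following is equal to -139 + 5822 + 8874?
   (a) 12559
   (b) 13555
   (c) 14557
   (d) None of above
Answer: c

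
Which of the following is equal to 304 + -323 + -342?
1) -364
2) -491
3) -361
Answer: 3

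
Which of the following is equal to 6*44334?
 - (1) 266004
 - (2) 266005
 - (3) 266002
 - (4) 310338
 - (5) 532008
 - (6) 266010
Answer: 1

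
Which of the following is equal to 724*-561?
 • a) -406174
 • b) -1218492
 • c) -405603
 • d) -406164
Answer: d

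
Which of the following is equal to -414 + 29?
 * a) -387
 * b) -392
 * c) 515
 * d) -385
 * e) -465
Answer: d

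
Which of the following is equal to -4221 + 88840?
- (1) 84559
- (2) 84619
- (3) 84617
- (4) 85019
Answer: 2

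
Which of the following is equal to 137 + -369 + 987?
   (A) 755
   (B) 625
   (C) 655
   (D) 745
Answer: A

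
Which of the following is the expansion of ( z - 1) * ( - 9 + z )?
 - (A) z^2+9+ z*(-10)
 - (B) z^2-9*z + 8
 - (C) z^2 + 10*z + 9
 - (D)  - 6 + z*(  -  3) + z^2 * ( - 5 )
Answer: A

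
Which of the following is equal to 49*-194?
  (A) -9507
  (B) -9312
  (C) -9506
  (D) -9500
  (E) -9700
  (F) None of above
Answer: C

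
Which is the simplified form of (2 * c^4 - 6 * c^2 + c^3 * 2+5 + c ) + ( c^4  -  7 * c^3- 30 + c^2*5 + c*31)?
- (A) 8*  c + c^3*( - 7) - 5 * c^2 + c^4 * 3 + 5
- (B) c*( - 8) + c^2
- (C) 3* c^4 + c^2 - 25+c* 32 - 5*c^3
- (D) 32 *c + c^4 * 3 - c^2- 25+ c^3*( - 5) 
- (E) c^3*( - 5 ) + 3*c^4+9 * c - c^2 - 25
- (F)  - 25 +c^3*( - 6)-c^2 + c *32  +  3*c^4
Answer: D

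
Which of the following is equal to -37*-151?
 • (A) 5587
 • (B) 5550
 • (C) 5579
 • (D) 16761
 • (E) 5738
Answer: A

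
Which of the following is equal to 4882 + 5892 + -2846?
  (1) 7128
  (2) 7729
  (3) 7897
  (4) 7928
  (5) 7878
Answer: 4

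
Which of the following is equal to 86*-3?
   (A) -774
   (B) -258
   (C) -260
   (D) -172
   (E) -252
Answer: B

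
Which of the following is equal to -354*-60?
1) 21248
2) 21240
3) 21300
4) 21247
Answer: 2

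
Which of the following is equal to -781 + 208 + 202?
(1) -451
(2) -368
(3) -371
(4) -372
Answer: 3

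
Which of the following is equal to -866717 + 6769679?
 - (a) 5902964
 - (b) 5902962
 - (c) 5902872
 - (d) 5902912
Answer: b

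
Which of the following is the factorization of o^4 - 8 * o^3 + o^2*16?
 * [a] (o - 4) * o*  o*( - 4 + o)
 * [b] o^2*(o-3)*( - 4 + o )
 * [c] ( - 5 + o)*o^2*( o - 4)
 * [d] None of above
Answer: a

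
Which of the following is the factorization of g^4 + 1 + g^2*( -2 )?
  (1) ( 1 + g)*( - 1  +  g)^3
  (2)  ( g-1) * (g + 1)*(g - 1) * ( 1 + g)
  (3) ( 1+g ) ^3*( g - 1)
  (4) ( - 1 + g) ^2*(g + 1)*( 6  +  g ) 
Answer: 2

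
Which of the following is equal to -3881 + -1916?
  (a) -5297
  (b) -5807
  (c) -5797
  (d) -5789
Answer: c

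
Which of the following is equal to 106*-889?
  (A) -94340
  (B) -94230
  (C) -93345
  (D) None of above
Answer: D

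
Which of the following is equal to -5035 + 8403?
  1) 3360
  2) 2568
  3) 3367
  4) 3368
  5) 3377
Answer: 4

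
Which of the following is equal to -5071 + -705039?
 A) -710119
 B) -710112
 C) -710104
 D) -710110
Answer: D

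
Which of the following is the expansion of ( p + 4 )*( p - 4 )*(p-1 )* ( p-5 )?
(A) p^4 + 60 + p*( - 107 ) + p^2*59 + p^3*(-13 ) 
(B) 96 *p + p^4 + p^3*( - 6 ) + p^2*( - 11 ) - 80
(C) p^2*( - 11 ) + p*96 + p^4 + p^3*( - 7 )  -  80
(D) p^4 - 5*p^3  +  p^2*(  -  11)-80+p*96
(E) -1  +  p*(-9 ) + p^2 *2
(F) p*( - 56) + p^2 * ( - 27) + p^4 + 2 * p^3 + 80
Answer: B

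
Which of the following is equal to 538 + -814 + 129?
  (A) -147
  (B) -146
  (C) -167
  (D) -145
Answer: A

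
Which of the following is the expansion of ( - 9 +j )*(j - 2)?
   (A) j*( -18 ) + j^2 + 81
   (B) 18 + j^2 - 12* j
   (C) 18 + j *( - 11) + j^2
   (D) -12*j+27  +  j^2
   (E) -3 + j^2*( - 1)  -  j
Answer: C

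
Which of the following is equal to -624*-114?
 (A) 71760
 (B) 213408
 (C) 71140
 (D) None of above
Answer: D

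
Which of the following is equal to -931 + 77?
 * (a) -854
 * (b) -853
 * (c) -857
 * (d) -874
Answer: a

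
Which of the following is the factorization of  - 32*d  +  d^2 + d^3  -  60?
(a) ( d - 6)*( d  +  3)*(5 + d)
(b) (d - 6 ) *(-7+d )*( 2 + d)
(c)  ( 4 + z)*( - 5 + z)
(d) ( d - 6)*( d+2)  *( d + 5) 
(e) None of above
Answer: d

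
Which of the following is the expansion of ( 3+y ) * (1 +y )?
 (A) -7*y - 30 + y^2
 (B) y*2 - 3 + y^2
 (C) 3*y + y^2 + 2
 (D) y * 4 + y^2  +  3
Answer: D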